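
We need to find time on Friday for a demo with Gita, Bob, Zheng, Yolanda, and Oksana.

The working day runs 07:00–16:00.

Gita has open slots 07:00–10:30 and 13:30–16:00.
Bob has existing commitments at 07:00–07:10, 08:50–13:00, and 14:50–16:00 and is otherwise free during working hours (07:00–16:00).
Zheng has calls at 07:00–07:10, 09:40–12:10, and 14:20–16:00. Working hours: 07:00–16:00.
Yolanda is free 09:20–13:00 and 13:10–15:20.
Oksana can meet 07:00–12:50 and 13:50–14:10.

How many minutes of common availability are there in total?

Bob free within 07:00–16:00: 07:10–08:50, 13:00–14:50.
Zheng free within 07:00–16:00: 07:10–09:40, 12:10–14:20.
Gita ∩ Bob: 07:10–08:50, 13:30–14:50.
Gita ∩ Bob ∩ Zheng: 07:10–08:50, 13:30–14:20.
Gita ∩ Bob ∩ Zheng ∩ Yolanda: 13:30–14:20.
Gita ∩ Bob ∩ Zheng ∩ Yolanda ∩ Oksana: 13:50–14:10.
Total common minutes: 20.

20 minutes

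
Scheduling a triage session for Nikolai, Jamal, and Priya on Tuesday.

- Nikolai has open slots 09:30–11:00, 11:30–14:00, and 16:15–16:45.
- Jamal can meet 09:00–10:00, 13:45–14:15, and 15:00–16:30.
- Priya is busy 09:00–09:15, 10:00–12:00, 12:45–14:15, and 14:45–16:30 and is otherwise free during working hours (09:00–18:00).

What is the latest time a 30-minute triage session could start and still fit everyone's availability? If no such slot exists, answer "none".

09:30

Priya free within 09:00–18:00: 09:15–10:00, 12:00–12:45, 14:15–14:45, 16:30–18:00.
Nikolai ∩ Jamal: 09:30–10:00, 13:45–14:00, 16:15–16:30.
Nikolai ∩ Jamal ∩ Priya: 09:30–10:00.
Windows ≥ 30 min: 09:30–10:00.
Latest start in the last window 09:30–10:00 is 10:00 − 30 min = 09:30.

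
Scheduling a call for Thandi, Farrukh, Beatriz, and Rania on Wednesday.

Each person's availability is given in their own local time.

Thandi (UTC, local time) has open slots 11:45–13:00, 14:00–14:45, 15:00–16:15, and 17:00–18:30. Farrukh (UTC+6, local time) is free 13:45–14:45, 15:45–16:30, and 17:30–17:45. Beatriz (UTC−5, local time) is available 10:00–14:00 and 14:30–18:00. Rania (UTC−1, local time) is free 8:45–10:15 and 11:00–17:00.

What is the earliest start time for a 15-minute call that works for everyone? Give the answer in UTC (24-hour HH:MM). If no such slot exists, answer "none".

Thandi → UTC: 11:45–13:00, 14:00–14:45, 15:00–16:15, 17:00–18:30.
Farrukh → UTC: 07:45–08:45, 09:45–10:30, 11:30–11:45.
Beatriz → UTC: 15:00–19:00, 19:30–23:00.
Rania → UTC: 09:45–11:15, 12:00–18:00.
Thandi ∩ Farrukh: (none).
Thandi ∩ Farrukh ∩ Beatriz: (none).
Thandi ∩ Farrukh ∩ Beatriz ∩ Rania: (none).
Windows ≥ 15 min: (none).

none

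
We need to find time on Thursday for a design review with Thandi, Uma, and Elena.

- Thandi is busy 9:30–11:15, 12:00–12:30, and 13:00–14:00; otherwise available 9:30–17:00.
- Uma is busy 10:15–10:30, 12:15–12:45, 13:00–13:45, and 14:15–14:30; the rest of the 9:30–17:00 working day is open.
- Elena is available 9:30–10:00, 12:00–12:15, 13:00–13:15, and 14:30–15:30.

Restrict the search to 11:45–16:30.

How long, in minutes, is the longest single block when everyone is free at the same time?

Thandi free within 09:30–17:00: 11:15–12:00, 12:30–13:00, 14:00–17:00.
Uma free within 09:30–17:00: 09:30–10:15, 10:30–12:15, 12:45–13:00, 13:45–14:15, 14:30–17:00.
Thandi ∩ Uma: 11:15–12:00, 12:45–13:00, 14:00–14:15, 14:30–17:00.
Thandi ∩ Uma ∩ Elena: 14:30–15:30.
Restricted to 11:45–16:30: 14:30–15:30.
Single common window of 60 minutes.

60 minutes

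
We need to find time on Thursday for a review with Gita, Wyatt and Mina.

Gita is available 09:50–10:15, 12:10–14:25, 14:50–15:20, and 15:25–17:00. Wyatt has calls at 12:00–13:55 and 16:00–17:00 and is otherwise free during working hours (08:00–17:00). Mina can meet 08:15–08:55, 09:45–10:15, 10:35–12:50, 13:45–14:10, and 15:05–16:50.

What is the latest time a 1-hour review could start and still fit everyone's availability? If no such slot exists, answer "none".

none

Wyatt free within 08:00–17:00: 08:00–12:00, 13:55–16:00.
Gita ∩ Wyatt: 09:50–10:15, 13:55–14:25, 14:50–15:20, 15:25–16:00.
Gita ∩ Wyatt ∩ Mina: 09:50–10:15, 13:55–14:10, 15:05–15:20, 15:25–16:00.
Windows ≥ 60 min: (none).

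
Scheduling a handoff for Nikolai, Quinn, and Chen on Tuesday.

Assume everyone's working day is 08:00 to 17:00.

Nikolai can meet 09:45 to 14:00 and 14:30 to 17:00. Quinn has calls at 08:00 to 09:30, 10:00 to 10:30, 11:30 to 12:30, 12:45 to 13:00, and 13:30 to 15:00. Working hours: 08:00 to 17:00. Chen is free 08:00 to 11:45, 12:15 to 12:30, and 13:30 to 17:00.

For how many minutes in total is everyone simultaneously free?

195 minutes

Quinn free within 08:00–17:00: 09:30–10:00, 10:30–11:30, 12:30–12:45, 13:00–13:30, 15:00–17:00.
Nikolai ∩ Quinn: 09:45–10:00, 10:30–11:30, 12:30–12:45, 13:00–13:30, 15:00–17:00.
Nikolai ∩ Quinn ∩ Chen: 09:45–10:00, 10:30–11:30, 15:00–17:00.
Total common minutes: 15 + 60 + 120 = 195.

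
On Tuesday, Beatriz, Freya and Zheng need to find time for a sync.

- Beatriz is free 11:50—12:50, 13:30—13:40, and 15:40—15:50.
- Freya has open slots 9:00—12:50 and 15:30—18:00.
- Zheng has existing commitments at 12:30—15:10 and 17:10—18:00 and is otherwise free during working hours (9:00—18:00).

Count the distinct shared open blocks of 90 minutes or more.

0

Zheng free within 09:00–18:00: 09:00–12:30, 15:10–17:10.
Beatriz ∩ Freya: 11:50–12:50, 15:40–15:50.
Beatriz ∩ Freya ∩ Zheng: 11:50–12:30, 15:40–15:50.
Windows ≥ 90 min: (none).
That's 0 windows.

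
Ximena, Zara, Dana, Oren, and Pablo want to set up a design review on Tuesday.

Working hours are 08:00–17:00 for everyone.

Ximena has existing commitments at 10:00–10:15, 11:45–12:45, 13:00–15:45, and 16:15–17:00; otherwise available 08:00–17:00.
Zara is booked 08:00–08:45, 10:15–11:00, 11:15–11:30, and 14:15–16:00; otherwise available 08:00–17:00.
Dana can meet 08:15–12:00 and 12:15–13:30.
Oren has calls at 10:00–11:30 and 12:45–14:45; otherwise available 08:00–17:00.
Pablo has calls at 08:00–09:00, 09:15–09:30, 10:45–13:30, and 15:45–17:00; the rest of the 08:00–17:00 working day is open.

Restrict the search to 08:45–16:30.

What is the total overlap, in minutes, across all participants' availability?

Ximena free within 08:00–17:00: 08:00–10:00, 10:15–11:45, 12:45–13:00, 15:45–16:15.
Zara free within 08:00–17:00: 08:45–10:15, 11:00–11:15, 11:30–14:15, 16:00–17:00.
Oren free within 08:00–17:00: 08:00–10:00, 11:30–12:45, 14:45–17:00.
Pablo free within 08:00–17:00: 09:00–09:15, 09:30–10:45, 13:30–15:45.
Ximena ∩ Zara: 08:45–10:00, 11:00–11:15, 11:30–11:45, 12:45–13:00, 16:00–16:15.
Ximena ∩ Zara ∩ Dana: 08:45–10:00, 11:00–11:15, 11:30–11:45, 12:45–13:00.
Ximena ∩ Zara ∩ Dana ∩ Oren: 08:45–10:00, 11:30–11:45.
Ximena ∩ Zara ∩ Dana ∩ Oren ∩ Pablo: 09:00–09:15, 09:30–10:00.
Restricted to 08:45–16:30: 09:00–09:15, 09:30–10:00.
Total common minutes: 15 + 30 = 45.

45 minutes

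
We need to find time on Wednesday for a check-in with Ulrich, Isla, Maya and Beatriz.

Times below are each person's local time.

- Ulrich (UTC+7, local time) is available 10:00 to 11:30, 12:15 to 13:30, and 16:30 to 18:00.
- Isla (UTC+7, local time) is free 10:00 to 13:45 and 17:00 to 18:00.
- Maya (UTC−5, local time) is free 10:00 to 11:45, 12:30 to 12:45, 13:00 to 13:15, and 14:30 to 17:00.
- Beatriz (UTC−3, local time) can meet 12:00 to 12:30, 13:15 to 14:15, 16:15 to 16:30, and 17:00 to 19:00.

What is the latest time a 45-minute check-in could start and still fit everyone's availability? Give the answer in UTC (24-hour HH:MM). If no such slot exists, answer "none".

Ulrich → UTC: 03:00–04:30, 05:15–06:30, 09:30–11:00.
Isla → UTC: 03:00–06:45, 10:00–11:00.
Maya → UTC: 15:00–16:45, 17:30–17:45, 18:00–18:15, 19:30–22:00.
Beatriz → UTC: 15:00–15:30, 16:15–17:15, 19:15–19:30, 20:00–22:00.
Ulrich ∩ Isla: 03:00–04:30, 05:15–06:30, 10:00–11:00.
Ulrich ∩ Isla ∩ Maya: (none).
Ulrich ∩ Isla ∩ Maya ∩ Beatriz: (none).
Windows ≥ 45 min: (none).

none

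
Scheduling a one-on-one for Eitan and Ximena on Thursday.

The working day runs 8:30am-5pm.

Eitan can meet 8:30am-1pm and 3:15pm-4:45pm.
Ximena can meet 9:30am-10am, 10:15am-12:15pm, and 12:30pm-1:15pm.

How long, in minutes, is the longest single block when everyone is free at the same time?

120 minutes

Eitan ∩ Ximena: 09:30–10:00, 10:15–12:15, 12:30–13:00.
Common window lengths: 30, 120, 30 min; longest is 120.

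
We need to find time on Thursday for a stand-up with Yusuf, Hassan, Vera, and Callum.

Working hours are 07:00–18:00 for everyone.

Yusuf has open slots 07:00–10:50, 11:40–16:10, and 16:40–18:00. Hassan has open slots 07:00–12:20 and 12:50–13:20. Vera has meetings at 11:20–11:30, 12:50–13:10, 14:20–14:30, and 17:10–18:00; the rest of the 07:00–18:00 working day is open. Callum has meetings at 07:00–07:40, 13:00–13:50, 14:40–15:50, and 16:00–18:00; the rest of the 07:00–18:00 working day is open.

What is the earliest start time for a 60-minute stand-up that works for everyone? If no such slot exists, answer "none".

Vera free within 07:00–18:00: 07:00–11:20, 11:30–12:50, 13:10–14:20, 14:30–17:10.
Callum free within 07:00–18:00: 07:40–13:00, 13:50–14:40, 15:50–16:00.
Yusuf ∩ Hassan: 07:00–10:50, 11:40–12:20, 12:50–13:20.
Yusuf ∩ Hassan ∩ Vera: 07:00–10:50, 11:40–12:20, 13:10–13:20.
Yusuf ∩ Hassan ∩ Vera ∩ Callum: 07:40–10:50, 11:40–12:20.
Windows ≥ 60 min: 07:40–10:50.
Earliest such window starts at 07:40.

07:40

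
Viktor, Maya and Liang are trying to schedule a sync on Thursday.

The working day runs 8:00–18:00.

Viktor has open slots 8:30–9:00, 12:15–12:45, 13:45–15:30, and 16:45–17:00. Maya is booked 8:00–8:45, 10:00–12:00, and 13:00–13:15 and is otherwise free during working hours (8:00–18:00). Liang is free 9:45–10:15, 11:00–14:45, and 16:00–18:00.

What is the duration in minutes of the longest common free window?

60 minutes

Maya free within 08:00–18:00: 08:45–10:00, 12:00–13:00, 13:15–18:00.
Viktor ∩ Maya: 08:45–09:00, 12:15–12:45, 13:45–15:30, 16:45–17:00.
Viktor ∩ Maya ∩ Liang: 12:15–12:45, 13:45–14:45, 16:45–17:00.
Common window lengths: 30, 60, 15 min; longest is 60.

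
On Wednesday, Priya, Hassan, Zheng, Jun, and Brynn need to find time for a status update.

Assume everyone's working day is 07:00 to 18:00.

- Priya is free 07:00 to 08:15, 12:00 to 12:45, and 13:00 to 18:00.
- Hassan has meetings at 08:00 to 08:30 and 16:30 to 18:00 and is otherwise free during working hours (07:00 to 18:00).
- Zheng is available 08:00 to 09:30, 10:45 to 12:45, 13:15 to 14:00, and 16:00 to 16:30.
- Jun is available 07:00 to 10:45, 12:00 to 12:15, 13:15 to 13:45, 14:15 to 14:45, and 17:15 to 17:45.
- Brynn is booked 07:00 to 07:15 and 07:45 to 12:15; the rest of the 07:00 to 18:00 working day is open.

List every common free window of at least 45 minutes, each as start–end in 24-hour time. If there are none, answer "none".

none

Hassan free within 07:00–18:00: 07:00–08:00, 08:30–16:30.
Brynn free within 07:00–18:00: 07:15–07:45, 12:15–18:00.
Priya ∩ Hassan: 07:00–08:00, 12:00–12:45, 13:00–16:30.
Priya ∩ Hassan ∩ Zheng: 12:00–12:45, 13:15–14:00, 16:00–16:30.
Priya ∩ Hassan ∩ Zheng ∩ Jun: 12:00–12:15, 13:15–13:45.
Priya ∩ Hassan ∩ Zheng ∩ Jun ∩ Brynn: 13:15–13:45.
Windows ≥ 45 min: (none).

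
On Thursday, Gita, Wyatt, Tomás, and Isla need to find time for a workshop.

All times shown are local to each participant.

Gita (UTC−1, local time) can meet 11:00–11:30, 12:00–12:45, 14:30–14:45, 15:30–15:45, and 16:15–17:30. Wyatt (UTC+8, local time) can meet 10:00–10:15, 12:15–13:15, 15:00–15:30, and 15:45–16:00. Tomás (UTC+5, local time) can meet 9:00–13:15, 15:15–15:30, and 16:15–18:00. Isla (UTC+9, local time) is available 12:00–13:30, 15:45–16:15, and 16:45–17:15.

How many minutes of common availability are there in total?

0 minutes

Gita → UTC: 12:00–12:30, 13:00–13:45, 15:30–15:45, 16:30–16:45, 17:15–18:30.
Wyatt → UTC: 02:00–02:15, 04:15–05:15, 07:00–07:30, 07:45–08:00.
Tomás → UTC: 04:00–08:15, 10:15–10:30, 11:15–13:00.
Isla → UTC: 03:00–04:30, 06:45–07:15, 07:45–08:15.
Gita ∩ Wyatt: (none).
Gita ∩ Wyatt ∩ Tomás: (none).
Gita ∩ Wyatt ∩ Tomás ∩ Isla: (none).
Total common minutes: 0.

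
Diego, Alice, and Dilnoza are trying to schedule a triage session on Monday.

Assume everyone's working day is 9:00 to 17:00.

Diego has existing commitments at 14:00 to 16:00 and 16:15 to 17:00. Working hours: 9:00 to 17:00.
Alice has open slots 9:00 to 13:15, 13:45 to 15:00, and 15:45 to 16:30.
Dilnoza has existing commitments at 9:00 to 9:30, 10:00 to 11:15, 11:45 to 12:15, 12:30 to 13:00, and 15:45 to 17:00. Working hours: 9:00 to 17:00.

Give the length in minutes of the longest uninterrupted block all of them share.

30 minutes

Diego free within 09:00–17:00: 09:00–14:00, 16:00–16:15.
Dilnoza free within 09:00–17:00: 09:30–10:00, 11:15–11:45, 12:15–12:30, 13:00–15:45.
Diego ∩ Alice: 09:00–13:15, 13:45–14:00, 16:00–16:15.
Diego ∩ Alice ∩ Dilnoza: 09:30–10:00, 11:15–11:45, 12:15–12:30, 13:00–13:15, 13:45–14:00.
Common window lengths: 30, 30, 15, 15, 15 min; longest is 30.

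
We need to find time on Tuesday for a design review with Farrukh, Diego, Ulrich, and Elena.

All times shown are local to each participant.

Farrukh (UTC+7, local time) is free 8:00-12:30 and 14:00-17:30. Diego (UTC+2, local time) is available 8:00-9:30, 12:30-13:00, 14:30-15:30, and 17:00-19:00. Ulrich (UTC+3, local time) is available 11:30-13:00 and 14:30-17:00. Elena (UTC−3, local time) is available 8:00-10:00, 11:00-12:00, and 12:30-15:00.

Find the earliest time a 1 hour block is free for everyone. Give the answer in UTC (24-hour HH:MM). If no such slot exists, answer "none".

Farrukh → UTC: 01:00–05:30, 07:00–10:30.
Diego → UTC: 06:00–07:30, 10:30–11:00, 12:30–13:30, 15:00–17:00.
Ulrich → UTC: 08:30–10:00, 11:30–14:00.
Elena → UTC: 11:00–13:00, 14:00–15:00, 15:30–18:00.
Farrukh ∩ Diego: 07:00–07:30.
Farrukh ∩ Diego ∩ Ulrich: (none).
Farrukh ∩ Diego ∩ Ulrich ∩ Elena: (none).
Windows ≥ 60 min: (none).

none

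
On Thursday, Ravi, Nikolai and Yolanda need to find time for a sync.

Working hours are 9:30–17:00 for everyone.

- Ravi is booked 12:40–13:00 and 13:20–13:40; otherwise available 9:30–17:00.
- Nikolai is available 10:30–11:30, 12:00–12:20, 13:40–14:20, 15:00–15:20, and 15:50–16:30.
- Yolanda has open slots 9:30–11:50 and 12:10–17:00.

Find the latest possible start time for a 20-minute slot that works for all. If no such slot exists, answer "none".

16:10

Ravi free within 09:30–17:00: 09:30–12:40, 13:00–13:20, 13:40–17:00.
Ravi ∩ Nikolai: 10:30–11:30, 12:00–12:20, 13:40–14:20, 15:00–15:20, 15:50–16:30.
Ravi ∩ Nikolai ∩ Yolanda: 10:30–11:30, 12:10–12:20, 13:40–14:20, 15:00–15:20, 15:50–16:30.
Windows ≥ 20 min: 10:30–11:30, 13:40–14:20, 15:00–15:20, 15:50–16:30.
Latest start in the last window 15:50–16:30 is 16:30 − 20 min = 16:10.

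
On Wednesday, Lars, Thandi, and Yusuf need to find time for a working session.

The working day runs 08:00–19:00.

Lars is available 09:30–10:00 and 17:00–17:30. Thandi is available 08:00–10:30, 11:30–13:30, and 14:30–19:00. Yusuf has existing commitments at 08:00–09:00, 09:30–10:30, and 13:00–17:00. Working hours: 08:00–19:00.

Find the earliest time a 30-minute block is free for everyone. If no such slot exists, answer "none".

17:00

Yusuf free within 08:00–19:00: 09:00–09:30, 10:30–13:00, 17:00–19:00.
Lars ∩ Thandi: 09:30–10:00, 17:00–17:30.
Lars ∩ Thandi ∩ Yusuf: 17:00–17:30.
Windows ≥ 30 min: 17:00–17:30.
Earliest such window starts at 17:00.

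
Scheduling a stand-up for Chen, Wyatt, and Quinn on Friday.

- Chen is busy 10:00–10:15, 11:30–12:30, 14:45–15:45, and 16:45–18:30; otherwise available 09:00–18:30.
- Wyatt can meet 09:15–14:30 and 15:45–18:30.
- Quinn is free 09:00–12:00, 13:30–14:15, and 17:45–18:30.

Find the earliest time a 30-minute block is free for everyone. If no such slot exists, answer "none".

09:15

Chen free within 09:00–18:30: 09:00–10:00, 10:15–11:30, 12:30–14:45, 15:45–16:45.
Chen ∩ Wyatt: 09:15–10:00, 10:15–11:30, 12:30–14:30, 15:45–16:45.
Chen ∩ Wyatt ∩ Quinn: 09:15–10:00, 10:15–11:30, 13:30–14:15.
Windows ≥ 30 min: 09:15–10:00, 10:15–11:30, 13:30–14:15.
Earliest such window starts at 09:15.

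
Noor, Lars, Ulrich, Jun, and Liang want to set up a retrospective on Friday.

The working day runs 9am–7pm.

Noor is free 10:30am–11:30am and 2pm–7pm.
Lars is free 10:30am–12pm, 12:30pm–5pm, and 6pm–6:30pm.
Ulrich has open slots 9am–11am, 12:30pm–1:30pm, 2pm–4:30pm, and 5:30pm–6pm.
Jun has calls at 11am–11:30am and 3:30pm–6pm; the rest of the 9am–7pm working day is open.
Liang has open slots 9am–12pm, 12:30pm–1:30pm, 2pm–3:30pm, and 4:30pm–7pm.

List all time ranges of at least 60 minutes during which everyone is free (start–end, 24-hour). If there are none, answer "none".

14:00–15:30

Jun free within 09:00–19:00: 09:00–11:00, 11:30–15:30, 18:00–19:00.
Noor ∩ Lars: 10:30–11:30, 14:00–17:00, 18:00–18:30.
Noor ∩ Lars ∩ Ulrich: 10:30–11:00, 14:00–16:30.
Noor ∩ Lars ∩ Ulrich ∩ Jun: 10:30–11:00, 14:00–15:30.
Noor ∩ Lars ∩ Ulrich ∩ Jun ∩ Liang: 10:30–11:00, 14:00–15:30.
Windows ≥ 60 min: 14:00–15:30.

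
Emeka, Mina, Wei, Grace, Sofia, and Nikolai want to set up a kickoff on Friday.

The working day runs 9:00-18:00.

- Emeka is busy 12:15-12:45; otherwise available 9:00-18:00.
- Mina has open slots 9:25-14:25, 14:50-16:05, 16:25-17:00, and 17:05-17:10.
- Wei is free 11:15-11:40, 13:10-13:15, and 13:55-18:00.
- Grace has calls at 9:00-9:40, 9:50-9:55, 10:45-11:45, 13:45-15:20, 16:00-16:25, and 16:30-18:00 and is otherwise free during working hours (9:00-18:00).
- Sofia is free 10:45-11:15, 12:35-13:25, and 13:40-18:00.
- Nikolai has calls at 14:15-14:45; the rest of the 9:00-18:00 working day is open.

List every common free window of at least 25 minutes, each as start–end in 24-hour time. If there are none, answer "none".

15:20–16:00

Emeka free within 09:00–18:00: 09:00–12:15, 12:45–18:00.
Grace free within 09:00–18:00: 09:40–09:50, 09:55–10:45, 11:45–13:45, 15:20–16:00, 16:25–16:30.
Nikolai free within 09:00–18:00: 09:00–14:15, 14:45–18:00.
Emeka ∩ Mina: 09:25–12:15, 12:45–14:25, 14:50–16:05, 16:25–17:00, 17:05–17:10.
Emeka ∩ Mina ∩ Wei: 11:15–11:40, 13:10–13:15, 13:55–14:25, 14:50–16:05, 16:25–17:00, 17:05–17:10.
Emeka ∩ Mina ∩ Wei ∩ Grace: 13:10–13:15, 15:20–16:00, 16:25–16:30.
Emeka ∩ Mina ∩ Wei ∩ Grace ∩ Sofia: 13:10–13:15, 15:20–16:00, 16:25–16:30.
Emeka ∩ Mina ∩ Wei ∩ Grace ∩ Sofia ∩ Nikolai: 13:10–13:15, 15:20–16:00, 16:25–16:30.
Windows ≥ 25 min: 15:20–16:00.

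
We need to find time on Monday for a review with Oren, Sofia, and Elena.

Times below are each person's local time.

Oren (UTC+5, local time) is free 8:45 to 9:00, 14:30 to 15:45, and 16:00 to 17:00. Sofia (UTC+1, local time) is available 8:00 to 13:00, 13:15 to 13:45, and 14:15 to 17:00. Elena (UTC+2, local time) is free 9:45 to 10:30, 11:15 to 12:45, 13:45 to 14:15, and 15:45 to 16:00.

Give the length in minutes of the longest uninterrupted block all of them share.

75 minutes

Oren → UTC: 03:45–04:00, 09:30–10:45, 11:00–12:00.
Sofia → UTC: 07:00–12:00, 12:15–12:45, 13:15–16:00.
Elena → UTC: 07:45–08:30, 09:15–10:45, 11:45–12:15, 13:45–14:00.
Oren ∩ Sofia: 09:30–10:45, 11:00–12:00.
Oren ∩ Sofia ∩ Elena: 09:30–10:45, 11:45–12:00.
Common window lengths: 75, 15 min; longest is 75.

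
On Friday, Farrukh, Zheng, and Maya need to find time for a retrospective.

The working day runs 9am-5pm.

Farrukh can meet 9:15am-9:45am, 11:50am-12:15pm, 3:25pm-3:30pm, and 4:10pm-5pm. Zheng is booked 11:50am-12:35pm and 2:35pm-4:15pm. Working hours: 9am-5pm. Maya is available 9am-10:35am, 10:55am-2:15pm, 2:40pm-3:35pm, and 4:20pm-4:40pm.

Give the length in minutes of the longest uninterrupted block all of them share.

Zheng free within 09:00–17:00: 09:00–11:50, 12:35–14:35, 16:15–17:00.
Farrukh ∩ Zheng: 09:15–09:45, 16:15–17:00.
Farrukh ∩ Zheng ∩ Maya: 09:15–09:45, 16:20–16:40.
Common window lengths: 30, 20 min; longest is 30.

30 minutes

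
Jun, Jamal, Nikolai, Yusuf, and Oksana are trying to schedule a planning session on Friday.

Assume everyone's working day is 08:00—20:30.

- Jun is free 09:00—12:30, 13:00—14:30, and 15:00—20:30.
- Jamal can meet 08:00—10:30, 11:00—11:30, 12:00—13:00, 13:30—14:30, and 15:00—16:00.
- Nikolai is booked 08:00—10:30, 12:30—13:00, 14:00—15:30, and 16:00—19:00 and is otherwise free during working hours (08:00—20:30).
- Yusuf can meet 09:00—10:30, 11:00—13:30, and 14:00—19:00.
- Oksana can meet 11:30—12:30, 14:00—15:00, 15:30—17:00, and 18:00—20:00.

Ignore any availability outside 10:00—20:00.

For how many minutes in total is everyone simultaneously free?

60 minutes

Nikolai free within 08:00–20:30: 10:30–12:30, 13:00–14:00, 15:30–16:00, 19:00–20:30.
Jun ∩ Jamal: 09:00–10:30, 11:00–11:30, 12:00–12:30, 13:30–14:30, 15:00–16:00.
Jun ∩ Jamal ∩ Nikolai: 11:00–11:30, 12:00–12:30, 13:30–14:00, 15:30–16:00.
Jun ∩ Jamal ∩ Nikolai ∩ Yusuf: 11:00–11:30, 12:00–12:30, 15:30–16:00.
Jun ∩ Jamal ∩ Nikolai ∩ Yusuf ∩ Oksana: 12:00–12:30, 15:30–16:00.
Restricted to 10:00–20:00: 12:00–12:30, 15:30–16:00.
Total common minutes: 30 + 30 = 60.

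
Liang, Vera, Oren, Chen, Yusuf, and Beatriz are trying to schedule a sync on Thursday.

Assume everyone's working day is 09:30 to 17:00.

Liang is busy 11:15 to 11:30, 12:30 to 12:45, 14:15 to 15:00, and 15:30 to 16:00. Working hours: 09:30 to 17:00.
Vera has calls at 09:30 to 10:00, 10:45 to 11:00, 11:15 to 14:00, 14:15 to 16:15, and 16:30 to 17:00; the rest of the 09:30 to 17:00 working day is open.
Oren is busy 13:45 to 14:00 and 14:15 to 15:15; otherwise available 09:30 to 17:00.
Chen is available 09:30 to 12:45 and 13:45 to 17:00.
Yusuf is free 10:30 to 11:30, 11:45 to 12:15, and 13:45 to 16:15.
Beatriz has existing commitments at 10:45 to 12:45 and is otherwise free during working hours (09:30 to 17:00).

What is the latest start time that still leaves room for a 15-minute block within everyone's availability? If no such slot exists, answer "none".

Liang free within 09:30–17:00: 09:30–11:15, 11:30–12:30, 12:45–14:15, 15:00–15:30, 16:00–17:00.
Vera free within 09:30–17:00: 10:00–10:45, 11:00–11:15, 14:00–14:15, 16:15–16:30.
Oren free within 09:30–17:00: 09:30–13:45, 14:00–14:15, 15:15–17:00.
Beatriz free within 09:30–17:00: 09:30–10:45, 12:45–17:00.
Liang ∩ Vera: 10:00–10:45, 11:00–11:15, 14:00–14:15, 16:15–16:30.
Liang ∩ Vera ∩ Oren: 10:00–10:45, 11:00–11:15, 14:00–14:15, 16:15–16:30.
Liang ∩ Vera ∩ Oren ∩ Chen: 10:00–10:45, 11:00–11:15, 14:00–14:15, 16:15–16:30.
Liang ∩ Vera ∩ Oren ∩ Chen ∩ Yusuf: 10:30–10:45, 11:00–11:15, 14:00–14:15.
Liang ∩ Vera ∩ Oren ∩ Chen ∩ Yusuf ∩ Beatriz: 10:30–10:45, 14:00–14:15.
Windows ≥ 15 min: 10:30–10:45, 14:00–14:15.
Latest start in the last window 14:00–14:15 is 14:15 − 15 min = 14:00.

14:00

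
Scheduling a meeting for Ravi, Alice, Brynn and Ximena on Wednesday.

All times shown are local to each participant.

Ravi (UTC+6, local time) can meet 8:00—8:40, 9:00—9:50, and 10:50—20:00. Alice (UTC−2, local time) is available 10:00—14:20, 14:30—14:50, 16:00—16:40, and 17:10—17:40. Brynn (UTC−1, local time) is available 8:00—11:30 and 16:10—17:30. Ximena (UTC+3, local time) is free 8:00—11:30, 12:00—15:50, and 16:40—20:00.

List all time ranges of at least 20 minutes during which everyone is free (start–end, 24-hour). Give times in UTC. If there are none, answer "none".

Ravi → UTC: 02:00–02:40, 03:00–03:50, 04:50–14:00.
Alice → UTC: 12:00–16:20, 16:30–16:50, 18:00–18:40, 19:10–19:40.
Brynn → UTC: 09:00–12:30, 17:10–18:30.
Ximena → UTC: 05:00–08:30, 09:00–12:50, 13:40–17:00.
Ravi ∩ Alice: 12:00–14:00.
Ravi ∩ Alice ∩ Brynn: 12:00–12:30.
Ravi ∩ Alice ∩ Brynn ∩ Ximena: 12:00–12:30.
Windows ≥ 20 min: 12:00–12:30.

12:00–12:30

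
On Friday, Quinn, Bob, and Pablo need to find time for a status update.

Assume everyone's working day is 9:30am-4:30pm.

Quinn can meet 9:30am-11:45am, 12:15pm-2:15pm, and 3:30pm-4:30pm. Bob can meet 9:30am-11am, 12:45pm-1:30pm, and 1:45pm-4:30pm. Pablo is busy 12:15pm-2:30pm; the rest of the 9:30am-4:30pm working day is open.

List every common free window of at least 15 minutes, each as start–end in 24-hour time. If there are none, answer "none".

Pablo free within 09:30–16:30: 09:30–12:15, 14:30–16:30.
Quinn ∩ Bob: 09:30–11:00, 12:45–13:30, 13:45–14:15, 15:30–16:30.
Quinn ∩ Bob ∩ Pablo: 09:30–11:00, 15:30–16:30.
Windows ≥ 15 min: 09:30–11:00, 15:30–16:30.

09:30–11:00, 15:30–16:30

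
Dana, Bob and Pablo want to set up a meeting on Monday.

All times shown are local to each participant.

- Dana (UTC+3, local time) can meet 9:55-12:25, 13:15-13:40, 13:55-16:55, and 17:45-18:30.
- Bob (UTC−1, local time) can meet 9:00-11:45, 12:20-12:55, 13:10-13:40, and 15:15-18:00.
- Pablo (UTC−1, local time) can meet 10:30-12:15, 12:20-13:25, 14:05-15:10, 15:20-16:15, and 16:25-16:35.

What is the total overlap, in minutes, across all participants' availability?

Dana → UTC: 06:55–09:25, 10:15–10:40, 10:55–13:55, 14:45–15:30.
Bob → UTC: 10:00–12:45, 13:20–13:55, 14:10–14:40, 16:15–19:00.
Pablo → UTC: 11:30–13:15, 13:20–14:25, 15:05–16:10, 16:20–17:15, 17:25–17:35.
Dana ∩ Bob: 10:15–10:40, 10:55–12:45, 13:20–13:55.
Dana ∩ Bob ∩ Pablo: 11:30–12:45, 13:20–13:55.
Total common minutes: 75 + 35 = 110.

110 minutes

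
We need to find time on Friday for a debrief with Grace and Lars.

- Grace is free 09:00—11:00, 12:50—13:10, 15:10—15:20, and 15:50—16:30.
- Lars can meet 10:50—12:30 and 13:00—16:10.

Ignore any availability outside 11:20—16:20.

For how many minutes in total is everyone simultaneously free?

Grace ∩ Lars: 10:50–11:00, 13:00–13:10, 15:10–15:20, 15:50–16:10.
Restricted to 11:20–16:20: 13:00–13:10, 15:10–15:20, 15:50–16:10.
Total common minutes: 10 + 10 + 20 = 40.

40 minutes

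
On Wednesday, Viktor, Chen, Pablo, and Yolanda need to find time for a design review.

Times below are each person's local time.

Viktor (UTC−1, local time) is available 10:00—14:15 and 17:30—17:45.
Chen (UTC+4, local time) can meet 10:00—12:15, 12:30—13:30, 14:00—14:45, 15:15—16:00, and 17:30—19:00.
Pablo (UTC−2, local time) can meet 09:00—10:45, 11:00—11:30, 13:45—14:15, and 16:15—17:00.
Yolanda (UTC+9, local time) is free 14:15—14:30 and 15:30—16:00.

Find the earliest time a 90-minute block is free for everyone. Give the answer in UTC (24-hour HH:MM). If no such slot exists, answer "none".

Viktor → UTC: 11:00–15:15, 18:30–18:45.
Chen → UTC: 06:00–08:15, 08:30–09:30, 10:00–10:45, 11:15–12:00, 13:30–15:00.
Pablo → UTC: 11:00–12:45, 13:00–13:30, 15:45–16:15, 18:15–19:00.
Yolanda → UTC: 05:15–05:30, 06:30–07:00.
Viktor ∩ Chen: 11:15–12:00, 13:30–15:00.
Viktor ∩ Chen ∩ Pablo: 11:15–12:00.
Viktor ∩ Chen ∩ Pablo ∩ Yolanda: (none).
Windows ≥ 90 min: (none).

none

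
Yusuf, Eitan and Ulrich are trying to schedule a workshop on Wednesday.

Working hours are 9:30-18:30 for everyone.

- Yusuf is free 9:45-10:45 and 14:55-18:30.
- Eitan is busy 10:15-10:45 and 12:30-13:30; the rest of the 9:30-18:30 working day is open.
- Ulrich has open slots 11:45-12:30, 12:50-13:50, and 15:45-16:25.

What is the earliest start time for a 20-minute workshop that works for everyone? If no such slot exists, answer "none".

Eitan free within 09:30–18:30: 09:30–10:15, 10:45–12:30, 13:30–18:30.
Yusuf ∩ Eitan: 09:45–10:15, 14:55–18:30.
Yusuf ∩ Eitan ∩ Ulrich: 15:45–16:25.
Windows ≥ 20 min: 15:45–16:25.
Earliest such window starts at 15:45.

15:45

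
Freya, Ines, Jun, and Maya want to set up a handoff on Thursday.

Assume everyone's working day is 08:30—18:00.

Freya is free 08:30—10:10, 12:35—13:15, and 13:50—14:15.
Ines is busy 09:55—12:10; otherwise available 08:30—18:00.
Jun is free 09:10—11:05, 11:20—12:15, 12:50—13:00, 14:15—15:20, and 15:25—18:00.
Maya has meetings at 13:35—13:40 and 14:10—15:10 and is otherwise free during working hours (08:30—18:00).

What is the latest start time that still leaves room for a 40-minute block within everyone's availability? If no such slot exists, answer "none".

Ines free within 08:30–18:00: 08:30–09:55, 12:10–18:00.
Maya free within 08:30–18:00: 08:30–13:35, 13:40–14:10, 15:10–18:00.
Freya ∩ Ines: 08:30–09:55, 12:35–13:15, 13:50–14:15.
Freya ∩ Ines ∩ Jun: 09:10–09:55, 12:50–13:00.
Freya ∩ Ines ∩ Jun ∩ Maya: 09:10–09:55, 12:50–13:00.
Windows ≥ 40 min: 09:10–09:55.
Latest start in the last window 09:10–09:55 is 09:55 − 40 min = 09:15.

09:15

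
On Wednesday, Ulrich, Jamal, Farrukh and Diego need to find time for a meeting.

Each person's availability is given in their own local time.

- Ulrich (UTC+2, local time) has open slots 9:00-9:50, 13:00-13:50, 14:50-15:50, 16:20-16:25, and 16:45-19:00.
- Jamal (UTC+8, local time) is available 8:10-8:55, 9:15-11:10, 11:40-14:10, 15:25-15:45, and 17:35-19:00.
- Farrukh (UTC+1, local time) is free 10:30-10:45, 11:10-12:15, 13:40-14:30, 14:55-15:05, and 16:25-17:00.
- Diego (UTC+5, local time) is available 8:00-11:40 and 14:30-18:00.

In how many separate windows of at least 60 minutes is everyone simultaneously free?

0

Ulrich → UTC: 07:00–07:50, 11:00–11:50, 12:50–13:50, 14:20–14:25, 14:45–17:00.
Jamal → UTC: 00:10–00:55, 01:15–03:10, 03:40–06:10, 07:25–07:45, 09:35–11:00.
Farrukh → UTC: 09:30–09:45, 10:10–11:15, 12:40–13:30, 13:55–14:05, 15:25–16:00.
Diego → UTC: 03:00–06:40, 09:30–13:00.
Ulrich ∩ Jamal: 07:25–07:45.
Ulrich ∩ Jamal ∩ Farrukh: (none).
Ulrich ∩ Jamal ∩ Farrukh ∩ Diego: (none).
Windows ≥ 60 min: (none).
That's 0 windows.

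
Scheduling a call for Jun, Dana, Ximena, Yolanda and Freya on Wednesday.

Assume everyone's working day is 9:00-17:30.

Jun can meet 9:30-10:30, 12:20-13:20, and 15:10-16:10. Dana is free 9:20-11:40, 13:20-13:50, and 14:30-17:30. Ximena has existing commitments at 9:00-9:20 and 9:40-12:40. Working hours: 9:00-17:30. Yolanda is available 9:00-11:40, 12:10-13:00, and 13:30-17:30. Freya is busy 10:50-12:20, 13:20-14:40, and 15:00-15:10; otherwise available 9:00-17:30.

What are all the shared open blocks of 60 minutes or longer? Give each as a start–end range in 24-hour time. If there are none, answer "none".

15:10–16:10

Ximena free within 09:00–17:30: 09:20–09:40, 12:40–17:30.
Freya free within 09:00–17:30: 09:00–10:50, 12:20–13:20, 14:40–15:00, 15:10–17:30.
Jun ∩ Dana: 09:30–10:30, 15:10–16:10.
Jun ∩ Dana ∩ Ximena: 09:30–09:40, 15:10–16:10.
Jun ∩ Dana ∩ Ximena ∩ Yolanda: 09:30–09:40, 15:10–16:10.
Jun ∩ Dana ∩ Ximena ∩ Yolanda ∩ Freya: 09:30–09:40, 15:10–16:10.
Windows ≥ 60 min: 15:10–16:10.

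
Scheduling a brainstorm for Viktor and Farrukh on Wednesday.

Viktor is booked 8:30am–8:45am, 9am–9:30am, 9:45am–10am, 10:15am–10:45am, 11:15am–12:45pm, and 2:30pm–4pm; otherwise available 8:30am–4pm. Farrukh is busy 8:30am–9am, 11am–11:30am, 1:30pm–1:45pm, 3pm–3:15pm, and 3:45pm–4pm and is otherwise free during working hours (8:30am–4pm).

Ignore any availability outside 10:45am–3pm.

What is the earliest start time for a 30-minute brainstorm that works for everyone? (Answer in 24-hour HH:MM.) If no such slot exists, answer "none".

12:45

Viktor free within 08:30–16:00: 08:45–09:00, 09:30–09:45, 10:00–10:15, 10:45–11:15, 12:45–14:30.
Farrukh free within 08:30–16:00: 09:00–11:00, 11:30–13:30, 13:45–15:00, 15:15–15:45.
Viktor ∩ Farrukh: 09:30–09:45, 10:00–10:15, 10:45–11:00, 12:45–13:30, 13:45–14:30.
Restricted to 10:45–15:00: 10:45–11:00, 12:45–13:30, 13:45–14:30.
Windows ≥ 30 min: 12:45–13:30, 13:45–14:30.
Earliest such window starts at 12:45.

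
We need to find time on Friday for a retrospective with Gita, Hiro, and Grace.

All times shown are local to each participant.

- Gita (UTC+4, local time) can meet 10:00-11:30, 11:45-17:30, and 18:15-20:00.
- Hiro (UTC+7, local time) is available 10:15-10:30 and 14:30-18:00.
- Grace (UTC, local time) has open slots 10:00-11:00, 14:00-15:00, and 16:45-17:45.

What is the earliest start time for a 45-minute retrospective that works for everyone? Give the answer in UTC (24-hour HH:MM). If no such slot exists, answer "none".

Gita → UTC: 06:00–07:30, 07:45–13:30, 14:15–16:00.
Hiro → UTC: 03:15–03:30, 07:30–11:00.
Grace → UTC: 10:00–11:00, 14:00–15:00, 16:45–17:45.
Gita ∩ Hiro: 07:45–11:00.
Gita ∩ Hiro ∩ Grace: 10:00–11:00.
Windows ≥ 45 min: 10:00–11:00.
Earliest such window starts at 10:00.

10:00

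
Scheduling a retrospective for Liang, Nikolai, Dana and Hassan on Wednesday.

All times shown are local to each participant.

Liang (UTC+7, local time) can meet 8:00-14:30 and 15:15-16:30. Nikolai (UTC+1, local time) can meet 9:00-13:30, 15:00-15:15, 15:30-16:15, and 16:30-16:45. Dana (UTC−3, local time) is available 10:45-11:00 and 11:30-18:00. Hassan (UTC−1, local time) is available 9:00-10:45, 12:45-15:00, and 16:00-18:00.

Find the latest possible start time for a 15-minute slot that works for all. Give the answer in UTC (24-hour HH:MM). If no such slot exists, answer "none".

none

Liang → UTC: 01:00–07:30, 08:15–09:30.
Nikolai → UTC: 08:00–12:30, 14:00–14:15, 14:30–15:15, 15:30–15:45.
Dana → UTC: 13:45–14:00, 14:30–21:00.
Hassan → UTC: 10:00–11:45, 13:45–16:00, 17:00–19:00.
Liang ∩ Nikolai: 08:15–09:30.
Liang ∩ Nikolai ∩ Dana: (none).
Liang ∩ Nikolai ∩ Dana ∩ Hassan: (none).
Windows ≥ 15 min: (none).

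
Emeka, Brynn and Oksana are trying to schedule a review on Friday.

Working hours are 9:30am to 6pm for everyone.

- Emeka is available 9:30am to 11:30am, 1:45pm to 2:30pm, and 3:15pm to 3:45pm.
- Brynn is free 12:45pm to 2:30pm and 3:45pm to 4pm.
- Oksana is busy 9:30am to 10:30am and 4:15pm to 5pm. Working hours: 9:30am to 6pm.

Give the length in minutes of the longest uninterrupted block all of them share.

Oksana free within 09:30–18:00: 10:30–16:15, 17:00–18:00.
Emeka ∩ Brynn: 13:45–14:30.
Emeka ∩ Brynn ∩ Oksana: 13:45–14:30.
Single common window of 45 minutes.

45 minutes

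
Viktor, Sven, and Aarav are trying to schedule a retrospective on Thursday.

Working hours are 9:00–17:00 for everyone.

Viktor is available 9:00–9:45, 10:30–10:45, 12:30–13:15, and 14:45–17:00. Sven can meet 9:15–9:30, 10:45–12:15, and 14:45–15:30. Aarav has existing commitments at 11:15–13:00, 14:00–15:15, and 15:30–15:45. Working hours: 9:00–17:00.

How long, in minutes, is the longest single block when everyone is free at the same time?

15 minutes

Aarav free within 09:00–17:00: 09:00–11:15, 13:00–14:00, 15:15–15:30, 15:45–17:00.
Viktor ∩ Sven: 09:15–09:30, 14:45–15:30.
Viktor ∩ Sven ∩ Aarav: 09:15–09:30, 15:15–15:30.
Common window lengths: 15, 15 min; longest is 15.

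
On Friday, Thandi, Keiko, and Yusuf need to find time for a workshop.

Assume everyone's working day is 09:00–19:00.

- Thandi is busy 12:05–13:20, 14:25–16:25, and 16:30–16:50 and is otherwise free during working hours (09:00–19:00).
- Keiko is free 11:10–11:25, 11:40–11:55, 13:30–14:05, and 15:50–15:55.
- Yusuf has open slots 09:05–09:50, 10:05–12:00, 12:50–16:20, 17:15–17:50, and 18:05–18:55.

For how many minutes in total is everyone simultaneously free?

65 minutes

Thandi free within 09:00–19:00: 09:00–12:05, 13:20–14:25, 16:25–16:30, 16:50–19:00.
Thandi ∩ Keiko: 11:10–11:25, 11:40–11:55, 13:30–14:05.
Thandi ∩ Keiko ∩ Yusuf: 11:10–11:25, 11:40–11:55, 13:30–14:05.
Total common minutes: 15 + 15 + 35 = 65.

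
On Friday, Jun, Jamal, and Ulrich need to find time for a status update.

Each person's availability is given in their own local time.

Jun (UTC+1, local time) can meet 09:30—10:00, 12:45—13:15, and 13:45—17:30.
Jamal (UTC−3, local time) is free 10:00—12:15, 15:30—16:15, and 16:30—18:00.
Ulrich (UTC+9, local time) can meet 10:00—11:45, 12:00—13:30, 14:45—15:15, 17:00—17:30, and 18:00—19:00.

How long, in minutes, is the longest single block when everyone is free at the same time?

0 minutes

Jun → UTC: 08:30–09:00, 11:45–12:15, 12:45–16:30.
Jamal → UTC: 13:00–15:15, 18:30–19:15, 19:30–21:00.
Ulrich → UTC: 01:00–02:45, 03:00–04:30, 05:45–06:15, 08:00–08:30, 09:00–10:00.
Jun ∩ Jamal: 13:00–15:15.
Jun ∩ Jamal ∩ Ulrich: (none).
No common window.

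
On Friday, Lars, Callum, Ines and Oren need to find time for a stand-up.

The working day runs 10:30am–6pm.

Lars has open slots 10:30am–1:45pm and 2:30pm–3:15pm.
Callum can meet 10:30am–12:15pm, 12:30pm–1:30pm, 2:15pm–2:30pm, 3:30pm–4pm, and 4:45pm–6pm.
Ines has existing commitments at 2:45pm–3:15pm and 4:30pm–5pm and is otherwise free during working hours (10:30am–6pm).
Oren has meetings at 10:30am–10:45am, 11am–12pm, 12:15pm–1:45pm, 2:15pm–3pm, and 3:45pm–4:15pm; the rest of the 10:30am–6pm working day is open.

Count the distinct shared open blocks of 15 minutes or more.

2

Ines free within 10:30–18:00: 10:30–14:45, 15:15–16:30, 17:00–18:00.
Oren free within 10:30–18:00: 10:45–11:00, 12:00–12:15, 13:45–14:15, 15:00–15:45, 16:15–18:00.
Lars ∩ Callum: 10:30–12:15, 12:30–13:30.
Lars ∩ Callum ∩ Ines: 10:30–12:15, 12:30–13:30.
Lars ∩ Callum ∩ Ines ∩ Oren: 10:45–11:00, 12:00–12:15.
Windows ≥ 15 min: 10:45–11:00, 12:00–12:15.
That's 2 windows.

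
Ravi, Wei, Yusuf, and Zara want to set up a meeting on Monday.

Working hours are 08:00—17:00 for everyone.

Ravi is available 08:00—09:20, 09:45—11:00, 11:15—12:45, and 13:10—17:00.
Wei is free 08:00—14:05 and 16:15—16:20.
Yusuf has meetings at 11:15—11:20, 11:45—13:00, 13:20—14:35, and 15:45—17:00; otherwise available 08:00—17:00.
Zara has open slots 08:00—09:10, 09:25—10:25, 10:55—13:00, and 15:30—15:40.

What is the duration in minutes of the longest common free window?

Yusuf free within 08:00–17:00: 08:00–11:15, 11:20–11:45, 13:00–13:20, 14:35–15:45.
Ravi ∩ Wei: 08:00–09:20, 09:45–11:00, 11:15–12:45, 13:10–14:05, 16:15–16:20.
Ravi ∩ Wei ∩ Yusuf: 08:00–09:20, 09:45–11:00, 11:20–11:45, 13:10–13:20.
Ravi ∩ Wei ∩ Yusuf ∩ Zara: 08:00–09:10, 09:45–10:25, 10:55–11:00, 11:20–11:45.
Common window lengths: 70, 40, 5, 25 min; longest is 70.

70 minutes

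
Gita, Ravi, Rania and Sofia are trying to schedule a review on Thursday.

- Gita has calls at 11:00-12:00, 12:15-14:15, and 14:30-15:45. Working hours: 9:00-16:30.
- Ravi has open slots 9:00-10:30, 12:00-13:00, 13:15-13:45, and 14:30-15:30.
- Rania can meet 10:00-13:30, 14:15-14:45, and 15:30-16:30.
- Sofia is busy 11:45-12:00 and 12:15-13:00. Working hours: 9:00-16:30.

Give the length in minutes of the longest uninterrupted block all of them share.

Gita free within 09:00–16:30: 09:00–11:00, 12:00–12:15, 14:15–14:30, 15:45–16:30.
Sofia free within 09:00–16:30: 09:00–11:45, 12:00–12:15, 13:00–16:30.
Gita ∩ Ravi: 09:00–10:30, 12:00–12:15.
Gita ∩ Ravi ∩ Rania: 10:00–10:30, 12:00–12:15.
Gita ∩ Ravi ∩ Rania ∩ Sofia: 10:00–10:30, 12:00–12:15.
Common window lengths: 30, 15 min; longest is 30.

30 minutes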